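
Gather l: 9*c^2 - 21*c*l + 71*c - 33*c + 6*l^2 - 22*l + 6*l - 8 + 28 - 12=9*c^2 + 38*c + 6*l^2 + l*(-21*c - 16) + 8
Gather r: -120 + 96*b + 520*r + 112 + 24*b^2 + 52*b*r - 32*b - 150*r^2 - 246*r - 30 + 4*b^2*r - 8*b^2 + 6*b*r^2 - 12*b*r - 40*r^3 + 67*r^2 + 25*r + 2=16*b^2 + 64*b - 40*r^3 + r^2*(6*b - 83) + r*(4*b^2 + 40*b + 299) - 36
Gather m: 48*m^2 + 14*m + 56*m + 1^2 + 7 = 48*m^2 + 70*m + 8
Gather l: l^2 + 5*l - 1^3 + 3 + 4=l^2 + 5*l + 6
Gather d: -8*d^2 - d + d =-8*d^2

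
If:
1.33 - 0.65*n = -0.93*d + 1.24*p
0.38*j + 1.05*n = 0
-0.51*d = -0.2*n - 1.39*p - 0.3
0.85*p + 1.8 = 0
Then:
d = -6.37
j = 8.37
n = -3.03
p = -2.12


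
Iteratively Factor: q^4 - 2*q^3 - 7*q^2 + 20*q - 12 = (q - 1)*(q^3 - q^2 - 8*q + 12) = (q - 2)*(q - 1)*(q^2 + q - 6) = (q - 2)*(q - 1)*(q + 3)*(q - 2)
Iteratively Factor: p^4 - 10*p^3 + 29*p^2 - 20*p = (p)*(p^3 - 10*p^2 + 29*p - 20) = p*(p - 1)*(p^2 - 9*p + 20) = p*(p - 5)*(p - 1)*(p - 4)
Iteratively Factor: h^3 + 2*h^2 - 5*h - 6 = (h - 2)*(h^2 + 4*h + 3) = (h - 2)*(h + 1)*(h + 3)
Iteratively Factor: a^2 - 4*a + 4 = (a - 2)*(a - 2)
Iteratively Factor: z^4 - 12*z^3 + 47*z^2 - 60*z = (z - 5)*(z^3 - 7*z^2 + 12*z) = (z - 5)*(z - 3)*(z^2 - 4*z) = (z - 5)*(z - 4)*(z - 3)*(z)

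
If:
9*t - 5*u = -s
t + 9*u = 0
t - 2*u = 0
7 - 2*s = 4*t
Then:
No Solution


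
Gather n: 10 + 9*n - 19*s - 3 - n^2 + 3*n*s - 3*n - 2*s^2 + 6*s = -n^2 + n*(3*s + 6) - 2*s^2 - 13*s + 7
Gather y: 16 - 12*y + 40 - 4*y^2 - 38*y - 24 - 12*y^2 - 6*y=-16*y^2 - 56*y + 32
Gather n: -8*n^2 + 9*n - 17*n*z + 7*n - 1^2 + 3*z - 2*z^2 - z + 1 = -8*n^2 + n*(16 - 17*z) - 2*z^2 + 2*z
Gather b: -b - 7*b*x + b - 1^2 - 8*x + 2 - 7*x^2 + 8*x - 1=-7*b*x - 7*x^2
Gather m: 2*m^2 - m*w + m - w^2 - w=2*m^2 + m*(1 - w) - w^2 - w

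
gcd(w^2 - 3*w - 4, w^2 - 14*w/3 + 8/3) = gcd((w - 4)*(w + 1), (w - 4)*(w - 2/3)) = w - 4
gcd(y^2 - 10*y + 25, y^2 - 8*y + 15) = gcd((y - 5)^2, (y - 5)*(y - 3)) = y - 5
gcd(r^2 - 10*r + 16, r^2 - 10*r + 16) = r^2 - 10*r + 16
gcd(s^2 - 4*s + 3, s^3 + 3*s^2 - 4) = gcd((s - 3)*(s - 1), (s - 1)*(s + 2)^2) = s - 1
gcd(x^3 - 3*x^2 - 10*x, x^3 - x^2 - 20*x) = x^2 - 5*x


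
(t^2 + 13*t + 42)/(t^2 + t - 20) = (t^2 + 13*t + 42)/(t^2 + t - 20)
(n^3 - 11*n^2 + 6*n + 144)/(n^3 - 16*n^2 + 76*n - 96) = (n + 3)/(n - 2)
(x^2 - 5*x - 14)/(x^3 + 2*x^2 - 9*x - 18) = (x - 7)/(x^2 - 9)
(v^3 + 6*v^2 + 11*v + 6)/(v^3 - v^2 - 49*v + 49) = (v^3 + 6*v^2 + 11*v + 6)/(v^3 - v^2 - 49*v + 49)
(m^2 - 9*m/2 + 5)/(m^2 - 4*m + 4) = (m - 5/2)/(m - 2)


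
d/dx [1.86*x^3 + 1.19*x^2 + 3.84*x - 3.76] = 5.58*x^2 + 2.38*x + 3.84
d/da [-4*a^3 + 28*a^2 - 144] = 4*a*(14 - 3*a)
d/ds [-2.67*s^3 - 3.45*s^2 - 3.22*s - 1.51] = -8.01*s^2 - 6.9*s - 3.22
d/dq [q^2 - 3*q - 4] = 2*q - 3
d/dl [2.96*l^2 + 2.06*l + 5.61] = 5.92*l + 2.06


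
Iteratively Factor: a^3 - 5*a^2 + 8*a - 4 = (a - 2)*(a^2 - 3*a + 2) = (a - 2)*(a - 1)*(a - 2)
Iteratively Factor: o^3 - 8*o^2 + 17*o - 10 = (o - 5)*(o^2 - 3*o + 2) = (o - 5)*(o - 2)*(o - 1)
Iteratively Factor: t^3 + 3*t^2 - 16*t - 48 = (t + 4)*(t^2 - t - 12) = (t - 4)*(t + 4)*(t + 3)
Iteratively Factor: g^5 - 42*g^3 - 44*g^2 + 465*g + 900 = (g + 3)*(g^4 - 3*g^3 - 33*g^2 + 55*g + 300) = (g - 5)*(g + 3)*(g^3 + 2*g^2 - 23*g - 60) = (g - 5)*(g + 3)^2*(g^2 - g - 20) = (g - 5)*(g + 3)^2*(g + 4)*(g - 5)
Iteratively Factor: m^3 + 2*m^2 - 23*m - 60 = (m - 5)*(m^2 + 7*m + 12) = (m - 5)*(m + 4)*(m + 3)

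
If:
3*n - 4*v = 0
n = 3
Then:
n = 3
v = 9/4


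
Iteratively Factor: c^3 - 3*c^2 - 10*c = (c - 5)*(c^2 + 2*c) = (c - 5)*(c + 2)*(c)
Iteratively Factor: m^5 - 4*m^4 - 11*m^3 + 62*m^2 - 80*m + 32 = (m + 4)*(m^4 - 8*m^3 + 21*m^2 - 22*m + 8) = (m - 1)*(m + 4)*(m^3 - 7*m^2 + 14*m - 8) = (m - 4)*(m - 1)*(m + 4)*(m^2 - 3*m + 2) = (m - 4)*(m - 2)*(m - 1)*(m + 4)*(m - 1)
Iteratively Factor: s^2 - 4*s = (s)*(s - 4)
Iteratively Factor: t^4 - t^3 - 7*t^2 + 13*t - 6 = (t + 3)*(t^3 - 4*t^2 + 5*t - 2) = (t - 2)*(t + 3)*(t^2 - 2*t + 1) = (t - 2)*(t - 1)*(t + 3)*(t - 1)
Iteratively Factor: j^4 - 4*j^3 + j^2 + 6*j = (j)*(j^3 - 4*j^2 + j + 6) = j*(j + 1)*(j^2 - 5*j + 6) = j*(j - 2)*(j + 1)*(j - 3)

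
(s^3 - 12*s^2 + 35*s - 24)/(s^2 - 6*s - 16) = (s^2 - 4*s + 3)/(s + 2)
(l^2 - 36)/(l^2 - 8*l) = (l^2 - 36)/(l*(l - 8))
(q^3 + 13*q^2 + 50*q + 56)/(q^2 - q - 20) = (q^2 + 9*q + 14)/(q - 5)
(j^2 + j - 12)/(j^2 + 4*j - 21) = (j + 4)/(j + 7)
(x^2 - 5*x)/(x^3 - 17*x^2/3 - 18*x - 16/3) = 3*x*(5 - x)/(-3*x^3 + 17*x^2 + 54*x + 16)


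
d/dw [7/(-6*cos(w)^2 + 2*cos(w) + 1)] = 14*(1 - 6*cos(w))*sin(w)/(-6*cos(w)^2 + 2*cos(w) + 1)^2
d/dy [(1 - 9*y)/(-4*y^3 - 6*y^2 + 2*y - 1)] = (-72*y^3 - 42*y^2 + 12*y + 7)/(16*y^6 + 48*y^5 + 20*y^4 - 16*y^3 + 16*y^2 - 4*y + 1)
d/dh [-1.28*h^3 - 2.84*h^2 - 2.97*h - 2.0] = -3.84*h^2 - 5.68*h - 2.97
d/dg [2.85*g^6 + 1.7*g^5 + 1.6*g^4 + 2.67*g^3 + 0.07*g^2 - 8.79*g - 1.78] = 17.1*g^5 + 8.5*g^4 + 6.4*g^3 + 8.01*g^2 + 0.14*g - 8.79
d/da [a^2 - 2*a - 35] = 2*a - 2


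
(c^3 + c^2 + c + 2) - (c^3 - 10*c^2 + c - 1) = 11*c^2 + 3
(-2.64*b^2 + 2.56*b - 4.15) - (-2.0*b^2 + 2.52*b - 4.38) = -0.64*b^2 + 0.04*b + 0.23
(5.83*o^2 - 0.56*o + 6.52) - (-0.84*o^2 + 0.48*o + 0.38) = 6.67*o^2 - 1.04*o + 6.14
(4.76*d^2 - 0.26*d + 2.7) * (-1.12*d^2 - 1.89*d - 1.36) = -5.3312*d^4 - 8.7052*d^3 - 9.0062*d^2 - 4.7494*d - 3.672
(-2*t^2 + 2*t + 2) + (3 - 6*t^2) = -8*t^2 + 2*t + 5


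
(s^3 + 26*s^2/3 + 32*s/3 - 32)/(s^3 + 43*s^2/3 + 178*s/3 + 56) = (3*s^2 + 8*s - 16)/(3*s^2 + 25*s + 28)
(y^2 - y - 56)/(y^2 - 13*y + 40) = (y + 7)/(y - 5)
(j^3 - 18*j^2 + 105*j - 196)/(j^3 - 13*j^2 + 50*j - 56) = (j - 7)/(j - 2)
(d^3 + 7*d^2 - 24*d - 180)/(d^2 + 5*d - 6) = (d^2 + d - 30)/(d - 1)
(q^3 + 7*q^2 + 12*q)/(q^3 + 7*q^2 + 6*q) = (q^2 + 7*q + 12)/(q^2 + 7*q + 6)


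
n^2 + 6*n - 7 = (n - 1)*(n + 7)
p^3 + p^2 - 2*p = p*(p - 1)*(p + 2)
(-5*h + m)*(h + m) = -5*h^2 - 4*h*m + m^2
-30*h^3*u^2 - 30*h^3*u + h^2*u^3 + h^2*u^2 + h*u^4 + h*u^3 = u*(-5*h + u)*(6*h + u)*(h*u + h)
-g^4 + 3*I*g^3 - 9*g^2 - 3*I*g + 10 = (g - 5*I)*(g + 2*I)*(-I*g - I)*(-I*g + I)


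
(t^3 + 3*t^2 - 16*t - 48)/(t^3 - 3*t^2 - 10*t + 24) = (t + 4)/(t - 2)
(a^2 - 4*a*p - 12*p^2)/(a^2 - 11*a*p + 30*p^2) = (-a - 2*p)/(-a + 5*p)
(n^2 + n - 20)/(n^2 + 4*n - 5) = (n - 4)/(n - 1)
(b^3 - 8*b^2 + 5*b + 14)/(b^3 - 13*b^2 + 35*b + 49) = (b - 2)/(b - 7)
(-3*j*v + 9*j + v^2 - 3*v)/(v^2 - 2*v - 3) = (-3*j + v)/(v + 1)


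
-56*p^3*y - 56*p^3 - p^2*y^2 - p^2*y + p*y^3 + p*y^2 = (-8*p + y)*(7*p + y)*(p*y + p)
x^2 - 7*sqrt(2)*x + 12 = (x - 6*sqrt(2))*(x - sqrt(2))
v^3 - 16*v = v*(v - 4)*(v + 4)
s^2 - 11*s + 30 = (s - 6)*(s - 5)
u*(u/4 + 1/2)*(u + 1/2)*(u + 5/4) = u^4/4 + 15*u^3/16 + 33*u^2/32 + 5*u/16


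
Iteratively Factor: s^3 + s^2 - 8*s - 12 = (s - 3)*(s^2 + 4*s + 4) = (s - 3)*(s + 2)*(s + 2)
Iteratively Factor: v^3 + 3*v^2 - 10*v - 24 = (v - 3)*(v^2 + 6*v + 8) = (v - 3)*(v + 2)*(v + 4)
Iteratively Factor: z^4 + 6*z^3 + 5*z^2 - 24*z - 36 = (z - 2)*(z^3 + 8*z^2 + 21*z + 18) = (z - 2)*(z + 2)*(z^2 + 6*z + 9) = (z - 2)*(z + 2)*(z + 3)*(z + 3)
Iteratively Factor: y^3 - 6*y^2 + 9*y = (y - 3)*(y^2 - 3*y) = (y - 3)^2*(y)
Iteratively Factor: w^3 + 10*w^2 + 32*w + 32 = (w + 4)*(w^2 + 6*w + 8) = (w + 4)^2*(w + 2)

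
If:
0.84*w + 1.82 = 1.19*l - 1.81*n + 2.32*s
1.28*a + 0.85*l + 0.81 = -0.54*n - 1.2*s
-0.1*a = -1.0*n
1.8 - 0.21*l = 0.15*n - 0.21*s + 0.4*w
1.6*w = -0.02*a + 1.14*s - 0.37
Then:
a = -1.50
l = 11.68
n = -0.15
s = -7.28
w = -5.40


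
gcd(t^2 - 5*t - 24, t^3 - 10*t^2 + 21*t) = 1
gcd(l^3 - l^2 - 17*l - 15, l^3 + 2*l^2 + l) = l + 1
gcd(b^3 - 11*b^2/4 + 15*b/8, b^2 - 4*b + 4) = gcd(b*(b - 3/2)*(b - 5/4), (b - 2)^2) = 1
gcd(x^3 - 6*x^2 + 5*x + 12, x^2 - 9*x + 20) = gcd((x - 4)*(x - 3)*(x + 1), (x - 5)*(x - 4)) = x - 4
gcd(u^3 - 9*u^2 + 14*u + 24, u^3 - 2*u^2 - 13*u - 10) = u + 1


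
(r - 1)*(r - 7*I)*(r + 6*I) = r^3 - r^2 - I*r^2 + 42*r + I*r - 42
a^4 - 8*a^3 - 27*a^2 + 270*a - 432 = (a - 8)*(a - 3)^2*(a + 6)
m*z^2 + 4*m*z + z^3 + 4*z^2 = z*(m + z)*(z + 4)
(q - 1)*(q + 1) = q^2 - 1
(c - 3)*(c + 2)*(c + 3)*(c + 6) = c^4 + 8*c^3 + 3*c^2 - 72*c - 108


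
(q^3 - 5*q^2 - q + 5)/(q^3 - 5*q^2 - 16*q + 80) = (q^2 - 1)/(q^2 - 16)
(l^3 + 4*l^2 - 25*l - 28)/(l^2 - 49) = (l^2 - 3*l - 4)/(l - 7)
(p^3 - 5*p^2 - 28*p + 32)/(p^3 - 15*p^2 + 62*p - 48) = (p + 4)/(p - 6)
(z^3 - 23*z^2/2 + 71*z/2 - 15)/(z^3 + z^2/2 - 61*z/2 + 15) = (z - 6)/(z + 6)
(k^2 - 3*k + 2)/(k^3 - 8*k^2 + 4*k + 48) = (k^2 - 3*k + 2)/(k^3 - 8*k^2 + 4*k + 48)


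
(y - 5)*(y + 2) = y^2 - 3*y - 10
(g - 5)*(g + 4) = g^2 - g - 20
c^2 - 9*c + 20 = (c - 5)*(c - 4)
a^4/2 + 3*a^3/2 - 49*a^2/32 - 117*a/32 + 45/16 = (a/2 + 1)*(a - 5/4)*(a - 3/4)*(a + 3)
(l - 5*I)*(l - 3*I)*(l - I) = l^3 - 9*I*l^2 - 23*l + 15*I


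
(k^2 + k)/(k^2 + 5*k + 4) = k/(k + 4)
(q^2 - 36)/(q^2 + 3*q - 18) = (q - 6)/(q - 3)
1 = 1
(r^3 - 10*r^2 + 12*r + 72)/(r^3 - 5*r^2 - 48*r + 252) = (r + 2)/(r + 7)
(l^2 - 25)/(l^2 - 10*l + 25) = (l + 5)/(l - 5)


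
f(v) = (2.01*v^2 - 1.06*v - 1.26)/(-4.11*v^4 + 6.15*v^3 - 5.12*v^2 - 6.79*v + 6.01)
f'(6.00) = 0.01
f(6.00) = -0.02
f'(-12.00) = -0.00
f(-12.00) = -0.00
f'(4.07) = 0.02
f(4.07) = -0.03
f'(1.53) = -0.06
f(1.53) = -0.11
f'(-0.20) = -0.34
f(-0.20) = -0.14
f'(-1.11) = -1.42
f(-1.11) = -0.32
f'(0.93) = -1.78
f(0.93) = 0.18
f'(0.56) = -6.28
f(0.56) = -0.96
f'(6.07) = 0.01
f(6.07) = -0.01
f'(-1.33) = -0.34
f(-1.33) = -0.17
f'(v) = (4.02*v - 1.06)/(-4.11*v^4 + 6.15*v^3 - 5.12*v^2 - 6.79*v + 6.01) + (2.01*v^2 - 1.06*v - 1.26)*(16.44*v^3 - 18.45*v^2 + 10.24*v + 6.79)/(-4.11*v^4 + 6.15*v^3 - 5.12*v^2 - 6.79*v + 6.01)^2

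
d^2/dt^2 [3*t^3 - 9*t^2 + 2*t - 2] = 18*t - 18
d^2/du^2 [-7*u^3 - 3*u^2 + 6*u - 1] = -42*u - 6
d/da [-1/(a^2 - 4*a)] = 2*(a - 2)/(a^2*(a - 4)^2)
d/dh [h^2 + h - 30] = 2*h + 1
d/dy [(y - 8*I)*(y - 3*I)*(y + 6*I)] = 3*y^2 - 10*I*y + 42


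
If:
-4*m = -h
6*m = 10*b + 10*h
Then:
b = -17*m/5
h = 4*m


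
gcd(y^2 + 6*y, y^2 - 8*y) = y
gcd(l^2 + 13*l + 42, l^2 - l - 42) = l + 6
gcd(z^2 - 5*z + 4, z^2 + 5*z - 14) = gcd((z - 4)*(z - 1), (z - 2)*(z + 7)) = 1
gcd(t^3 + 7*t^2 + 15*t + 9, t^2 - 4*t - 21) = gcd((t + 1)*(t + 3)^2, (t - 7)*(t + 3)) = t + 3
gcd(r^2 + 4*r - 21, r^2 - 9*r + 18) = r - 3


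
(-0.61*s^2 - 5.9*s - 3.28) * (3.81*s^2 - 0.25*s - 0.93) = -2.3241*s^4 - 22.3265*s^3 - 10.4545*s^2 + 6.307*s + 3.0504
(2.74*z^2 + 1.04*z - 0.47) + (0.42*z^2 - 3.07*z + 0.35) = 3.16*z^2 - 2.03*z - 0.12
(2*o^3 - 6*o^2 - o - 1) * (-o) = -2*o^4 + 6*o^3 + o^2 + o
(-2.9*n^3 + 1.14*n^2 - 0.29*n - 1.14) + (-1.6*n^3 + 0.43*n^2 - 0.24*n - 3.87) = -4.5*n^3 + 1.57*n^2 - 0.53*n - 5.01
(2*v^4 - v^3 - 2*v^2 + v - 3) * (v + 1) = 2*v^5 + v^4 - 3*v^3 - v^2 - 2*v - 3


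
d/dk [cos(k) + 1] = -sin(k)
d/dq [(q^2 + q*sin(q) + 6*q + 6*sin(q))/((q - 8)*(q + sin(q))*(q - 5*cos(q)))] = (-5*q^2*sin(q) - q^2 + 10*q*sin(q) - 12*q + 240*sin(q) + 70*cos(q) + 48)/((q - 8)^2*(q - 5*cos(q))^2)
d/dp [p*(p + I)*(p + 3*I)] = 3*p^2 + 8*I*p - 3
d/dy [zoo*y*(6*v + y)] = zoo*(v + y)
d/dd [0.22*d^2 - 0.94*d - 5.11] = 0.44*d - 0.94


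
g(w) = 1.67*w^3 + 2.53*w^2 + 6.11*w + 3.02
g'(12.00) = 788.27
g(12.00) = 3326.42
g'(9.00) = 457.46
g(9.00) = 1480.37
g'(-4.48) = 83.99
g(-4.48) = -123.73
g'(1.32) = 21.52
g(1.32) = 19.33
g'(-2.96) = 35.03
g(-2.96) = -36.21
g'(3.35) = 79.29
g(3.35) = 114.67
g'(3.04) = 67.79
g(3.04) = 91.89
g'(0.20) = 7.32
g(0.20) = 4.36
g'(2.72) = 56.94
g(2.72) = 71.96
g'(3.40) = 81.23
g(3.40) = 118.68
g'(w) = 5.01*w^2 + 5.06*w + 6.11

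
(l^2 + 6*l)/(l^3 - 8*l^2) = (l + 6)/(l*(l - 8))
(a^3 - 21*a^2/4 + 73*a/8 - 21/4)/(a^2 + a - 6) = (8*a^2 - 26*a + 21)/(8*(a + 3))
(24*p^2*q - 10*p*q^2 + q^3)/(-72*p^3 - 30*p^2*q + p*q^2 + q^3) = q*(-4*p + q)/(12*p^2 + 7*p*q + q^2)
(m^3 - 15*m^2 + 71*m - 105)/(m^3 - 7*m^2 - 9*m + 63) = (m - 5)/(m + 3)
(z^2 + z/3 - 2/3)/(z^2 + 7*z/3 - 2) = (z + 1)/(z + 3)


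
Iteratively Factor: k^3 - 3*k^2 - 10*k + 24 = (k - 2)*(k^2 - k - 12) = (k - 4)*(k - 2)*(k + 3)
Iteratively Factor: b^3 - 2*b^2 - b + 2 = (b - 2)*(b^2 - 1) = (b - 2)*(b - 1)*(b + 1)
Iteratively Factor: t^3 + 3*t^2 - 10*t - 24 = (t + 2)*(t^2 + t - 12) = (t - 3)*(t + 2)*(t + 4)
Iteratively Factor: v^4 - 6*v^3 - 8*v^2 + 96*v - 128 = (v - 4)*(v^3 - 2*v^2 - 16*v + 32) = (v - 4)*(v - 2)*(v^2 - 16) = (v - 4)^2*(v - 2)*(v + 4)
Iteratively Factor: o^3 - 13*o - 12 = (o + 3)*(o^2 - 3*o - 4) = (o - 4)*(o + 3)*(o + 1)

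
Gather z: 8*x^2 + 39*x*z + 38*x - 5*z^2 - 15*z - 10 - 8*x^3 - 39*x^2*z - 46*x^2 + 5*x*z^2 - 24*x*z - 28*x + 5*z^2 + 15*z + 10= -8*x^3 - 38*x^2 + 5*x*z^2 + 10*x + z*(-39*x^2 + 15*x)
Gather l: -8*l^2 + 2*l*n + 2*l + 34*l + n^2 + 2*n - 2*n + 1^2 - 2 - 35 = -8*l^2 + l*(2*n + 36) + n^2 - 36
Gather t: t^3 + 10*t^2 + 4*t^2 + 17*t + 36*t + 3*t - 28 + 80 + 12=t^3 + 14*t^2 + 56*t + 64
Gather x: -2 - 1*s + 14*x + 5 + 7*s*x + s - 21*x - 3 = x*(7*s - 7)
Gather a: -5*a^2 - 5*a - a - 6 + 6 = -5*a^2 - 6*a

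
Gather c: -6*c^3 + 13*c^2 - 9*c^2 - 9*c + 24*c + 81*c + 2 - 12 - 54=-6*c^3 + 4*c^2 + 96*c - 64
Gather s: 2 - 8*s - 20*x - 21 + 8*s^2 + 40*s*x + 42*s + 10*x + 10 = 8*s^2 + s*(40*x + 34) - 10*x - 9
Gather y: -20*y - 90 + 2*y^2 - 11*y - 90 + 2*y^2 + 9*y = 4*y^2 - 22*y - 180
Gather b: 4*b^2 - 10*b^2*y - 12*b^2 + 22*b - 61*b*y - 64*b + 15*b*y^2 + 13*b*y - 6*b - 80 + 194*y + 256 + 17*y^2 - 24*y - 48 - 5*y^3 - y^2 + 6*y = b^2*(-10*y - 8) + b*(15*y^2 - 48*y - 48) - 5*y^3 + 16*y^2 + 176*y + 128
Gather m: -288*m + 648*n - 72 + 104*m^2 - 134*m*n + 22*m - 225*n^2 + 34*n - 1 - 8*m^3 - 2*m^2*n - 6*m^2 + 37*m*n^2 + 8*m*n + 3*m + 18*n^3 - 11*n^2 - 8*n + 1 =-8*m^3 + m^2*(98 - 2*n) + m*(37*n^2 - 126*n - 263) + 18*n^3 - 236*n^2 + 674*n - 72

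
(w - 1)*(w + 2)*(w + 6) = w^3 + 7*w^2 + 4*w - 12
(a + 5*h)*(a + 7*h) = a^2 + 12*a*h + 35*h^2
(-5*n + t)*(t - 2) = -5*n*t + 10*n + t^2 - 2*t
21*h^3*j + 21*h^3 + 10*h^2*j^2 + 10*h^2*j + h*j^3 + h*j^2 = (3*h + j)*(7*h + j)*(h*j + h)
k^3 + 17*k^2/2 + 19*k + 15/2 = (k + 1/2)*(k + 3)*(k + 5)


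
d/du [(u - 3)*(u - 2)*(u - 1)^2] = 4*u^3 - 21*u^2 + 34*u - 17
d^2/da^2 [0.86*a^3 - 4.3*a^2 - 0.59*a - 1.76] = 5.16*a - 8.6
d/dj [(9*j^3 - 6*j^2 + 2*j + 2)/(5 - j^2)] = (-9*j^4 + 137*j^2 - 56*j + 10)/(j^4 - 10*j^2 + 25)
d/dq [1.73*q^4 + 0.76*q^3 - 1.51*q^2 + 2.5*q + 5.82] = 6.92*q^3 + 2.28*q^2 - 3.02*q + 2.5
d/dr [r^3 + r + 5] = 3*r^2 + 1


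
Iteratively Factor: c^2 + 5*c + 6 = (c + 3)*(c + 2)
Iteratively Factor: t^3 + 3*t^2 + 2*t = (t + 1)*(t^2 + 2*t) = t*(t + 1)*(t + 2)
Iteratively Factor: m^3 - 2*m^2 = (m - 2)*(m^2) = m*(m - 2)*(m)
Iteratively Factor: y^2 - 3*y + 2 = (y - 2)*(y - 1)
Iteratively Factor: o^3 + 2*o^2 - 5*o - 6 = (o + 1)*(o^2 + o - 6) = (o + 1)*(o + 3)*(o - 2)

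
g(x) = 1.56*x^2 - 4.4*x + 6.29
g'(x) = 3.12*x - 4.4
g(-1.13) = 13.25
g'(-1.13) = -7.93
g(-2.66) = 29.03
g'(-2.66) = -12.70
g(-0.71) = 10.20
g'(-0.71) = -6.62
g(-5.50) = 77.68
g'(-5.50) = -21.56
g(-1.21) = 13.90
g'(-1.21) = -8.18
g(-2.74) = 30.06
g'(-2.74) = -12.95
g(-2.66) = 29.03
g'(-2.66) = -12.70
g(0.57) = 4.29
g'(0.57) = -2.62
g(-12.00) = 283.73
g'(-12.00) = -41.84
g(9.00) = 93.05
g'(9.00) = 23.68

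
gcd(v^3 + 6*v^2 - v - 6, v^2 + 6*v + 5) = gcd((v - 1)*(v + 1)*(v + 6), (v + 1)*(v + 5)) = v + 1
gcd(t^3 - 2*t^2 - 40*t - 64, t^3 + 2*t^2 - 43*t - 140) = t + 4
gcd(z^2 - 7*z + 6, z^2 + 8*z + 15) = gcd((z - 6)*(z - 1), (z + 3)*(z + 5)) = 1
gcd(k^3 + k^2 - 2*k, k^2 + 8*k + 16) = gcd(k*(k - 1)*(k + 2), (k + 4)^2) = 1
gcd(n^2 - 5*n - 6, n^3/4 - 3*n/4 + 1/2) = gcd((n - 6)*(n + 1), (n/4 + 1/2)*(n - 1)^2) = 1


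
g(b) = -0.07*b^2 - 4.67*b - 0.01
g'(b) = -0.14*b - 4.67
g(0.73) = -3.46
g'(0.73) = -4.77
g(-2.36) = 10.62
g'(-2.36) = -4.34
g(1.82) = -8.74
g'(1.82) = -4.92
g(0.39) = -1.84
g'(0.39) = -4.72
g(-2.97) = 13.24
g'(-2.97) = -4.25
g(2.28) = -11.02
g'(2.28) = -4.99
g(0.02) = -0.10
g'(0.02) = -4.67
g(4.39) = -21.86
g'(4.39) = -5.28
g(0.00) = -0.01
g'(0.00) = -4.67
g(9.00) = -47.71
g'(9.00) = -5.93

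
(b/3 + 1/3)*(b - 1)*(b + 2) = b^3/3 + 2*b^2/3 - b/3 - 2/3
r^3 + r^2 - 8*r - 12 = (r - 3)*(r + 2)^2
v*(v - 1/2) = v^2 - v/2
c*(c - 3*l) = c^2 - 3*c*l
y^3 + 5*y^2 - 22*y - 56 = (y - 4)*(y + 2)*(y + 7)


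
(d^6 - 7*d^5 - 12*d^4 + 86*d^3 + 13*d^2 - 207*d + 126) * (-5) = -5*d^6 + 35*d^5 + 60*d^4 - 430*d^3 - 65*d^2 + 1035*d - 630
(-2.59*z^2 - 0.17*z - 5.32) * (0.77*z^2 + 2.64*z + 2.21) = -1.9943*z^4 - 6.9685*z^3 - 10.2691*z^2 - 14.4205*z - 11.7572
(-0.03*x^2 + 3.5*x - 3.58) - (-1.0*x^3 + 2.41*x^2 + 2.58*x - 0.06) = 1.0*x^3 - 2.44*x^2 + 0.92*x - 3.52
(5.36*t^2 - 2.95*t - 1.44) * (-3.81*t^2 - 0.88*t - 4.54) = -20.4216*t^4 + 6.5227*t^3 - 16.252*t^2 + 14.6602*t + 6.5376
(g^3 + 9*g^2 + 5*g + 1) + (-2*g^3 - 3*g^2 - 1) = -g^3 + 6*g^2 + 5*g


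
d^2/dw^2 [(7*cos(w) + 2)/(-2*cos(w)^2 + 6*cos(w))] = (29*sin(w)^4/cos(w)^3 - 7*sin(w)^2 - 25 + 64/cos(w) + 36/cos(w)^2 - 65/cos(w)^3)/(2*(cos(w) - 3)^3)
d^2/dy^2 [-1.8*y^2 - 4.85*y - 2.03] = -3.60000000000000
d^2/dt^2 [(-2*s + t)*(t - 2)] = 2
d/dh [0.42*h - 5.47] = 0.420000000000000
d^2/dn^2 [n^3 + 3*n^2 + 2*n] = 6*n + 6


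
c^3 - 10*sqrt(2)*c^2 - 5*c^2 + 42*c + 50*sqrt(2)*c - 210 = (c - 5)*(c - 7*sqrt(2))*(c - 3*sqrt(2))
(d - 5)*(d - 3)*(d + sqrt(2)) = d^3 - 8*d^2 + sqrt(2)*d^2 - 8*sqrt(2)*d + 15*d + 15*sqrt(2)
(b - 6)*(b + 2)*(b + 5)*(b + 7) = b^4 + 8*b^3 - 25*b^2 - 284*b - 420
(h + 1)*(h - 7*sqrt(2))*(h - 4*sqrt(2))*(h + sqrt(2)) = h^4 - 10*sqrt(2)*h^3 + h^3 - 10*sqrt(2)*h^2 + 34*h^2 + 34*h + 56*sqrt(2)*h + 56*sqrt(2)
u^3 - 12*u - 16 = (u - 4)*(u + 2)^2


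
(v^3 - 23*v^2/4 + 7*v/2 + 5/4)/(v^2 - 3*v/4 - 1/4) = v - 5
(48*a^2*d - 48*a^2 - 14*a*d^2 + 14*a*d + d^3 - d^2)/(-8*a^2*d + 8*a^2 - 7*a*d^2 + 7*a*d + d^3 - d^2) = (-6*a + d)/(a + d)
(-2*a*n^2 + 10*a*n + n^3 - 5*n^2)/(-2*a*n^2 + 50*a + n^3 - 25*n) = n/(n + 5)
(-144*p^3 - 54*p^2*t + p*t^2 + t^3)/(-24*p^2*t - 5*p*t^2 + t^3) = (6*p + t)/t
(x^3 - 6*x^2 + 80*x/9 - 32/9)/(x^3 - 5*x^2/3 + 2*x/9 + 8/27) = 3*(x - 4)/(3*x + 1)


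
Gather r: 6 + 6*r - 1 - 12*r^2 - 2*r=-12*r^2 + 4*r + 5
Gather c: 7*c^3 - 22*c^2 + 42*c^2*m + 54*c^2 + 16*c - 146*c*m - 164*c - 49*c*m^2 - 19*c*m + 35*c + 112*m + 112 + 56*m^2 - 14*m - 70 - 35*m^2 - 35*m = 7*c^3 + c^2*(42*m + 32) + c*(-49*m^2 - 165*m - 113) + 21*m^2 + 63*m + 42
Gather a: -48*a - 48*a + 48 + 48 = 96 - 96*a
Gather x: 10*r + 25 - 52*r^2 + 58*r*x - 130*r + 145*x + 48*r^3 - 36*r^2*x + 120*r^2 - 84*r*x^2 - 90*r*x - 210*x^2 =48*r^3 + 68*r^2 - 120*r + x^2*(-84*r - 210) + x*(-36*r^2 - 32*r + 145) + 25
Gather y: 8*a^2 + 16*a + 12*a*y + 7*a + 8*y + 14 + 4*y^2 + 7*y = 8*a^2 + 23*a + 4*y^2 + y*(12*a + 15) + 14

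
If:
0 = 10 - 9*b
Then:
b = 10/9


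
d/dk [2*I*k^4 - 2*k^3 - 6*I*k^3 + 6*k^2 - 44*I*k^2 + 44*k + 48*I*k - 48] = 8*I*k^3 + k^2*(-6 - 18*I) + k*(12 - 88*I) + 44 + 48*I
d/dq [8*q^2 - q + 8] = 16*q - 1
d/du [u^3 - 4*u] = 3*u^2 - 4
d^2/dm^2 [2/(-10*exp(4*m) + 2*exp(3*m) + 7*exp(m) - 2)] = 2*(-2*(-40*exp(3*m) + 6*exp(2*m) + 7)^2*exp(m) + (160*exp(3*m) - 18*exp(2*m) - 7)*(10*exp(4*m) - 2*exp(3*m) - 7*exp(m) + 2))*exp(m)/(10*exp(4*m) - 2*exp(3*m) - 7*exp(m) + 2)^3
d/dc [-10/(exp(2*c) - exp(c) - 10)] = (20*exp(c) - 10)*exp(c)/(-exp(2*c) + exp(c) + 10)^2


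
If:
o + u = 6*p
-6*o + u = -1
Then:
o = u/6 + 1/6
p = 7*u/36 + 1/36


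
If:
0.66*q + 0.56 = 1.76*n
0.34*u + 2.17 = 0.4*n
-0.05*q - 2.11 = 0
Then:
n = -15.51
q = -42.20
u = -24.63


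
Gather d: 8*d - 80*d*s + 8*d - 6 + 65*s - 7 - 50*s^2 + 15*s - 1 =d*(16 - 80*s) - 50*s^2 + 80*s - 14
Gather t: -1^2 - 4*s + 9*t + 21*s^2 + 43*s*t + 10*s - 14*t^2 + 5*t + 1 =21*s^2 + 6*s - 14*t^2 + t*(43*s + 14)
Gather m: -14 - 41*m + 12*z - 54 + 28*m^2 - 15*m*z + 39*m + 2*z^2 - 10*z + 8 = 28*m^2 + m*(-15*z - 2) + 2*z^2 + 2*z - 60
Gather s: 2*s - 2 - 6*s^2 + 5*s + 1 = -6*s^2 + 7*s - 1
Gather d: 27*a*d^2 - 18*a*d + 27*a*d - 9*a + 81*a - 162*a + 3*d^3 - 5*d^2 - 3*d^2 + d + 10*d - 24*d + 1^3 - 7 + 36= -90*a + 3*d^3 + d^2*(27*a - 8) + d*(9*a - 13) + 30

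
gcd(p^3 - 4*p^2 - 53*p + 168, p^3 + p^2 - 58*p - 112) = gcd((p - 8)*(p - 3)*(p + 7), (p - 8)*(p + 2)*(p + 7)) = p^2 - p - 56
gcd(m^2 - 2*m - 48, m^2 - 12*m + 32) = m - 8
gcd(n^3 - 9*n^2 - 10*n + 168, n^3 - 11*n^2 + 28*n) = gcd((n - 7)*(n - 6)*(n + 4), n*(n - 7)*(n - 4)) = n - 7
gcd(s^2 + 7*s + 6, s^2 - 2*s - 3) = s + 1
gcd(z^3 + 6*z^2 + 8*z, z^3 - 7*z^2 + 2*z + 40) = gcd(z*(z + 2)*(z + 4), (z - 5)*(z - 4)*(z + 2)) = z + 2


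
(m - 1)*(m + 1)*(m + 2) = m^3 + 2*m^2 - m - 2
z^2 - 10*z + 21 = (z - 7)*(z - 3)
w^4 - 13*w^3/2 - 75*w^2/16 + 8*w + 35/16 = (w - 7)*(w - 1)*(w + 1/4)*(w + 5/4)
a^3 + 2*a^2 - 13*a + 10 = (a - 2)*(a - 1)*(a + 5)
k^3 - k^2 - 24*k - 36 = (k - 6)*(k + 2)*(k + 3)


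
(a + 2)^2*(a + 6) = a^3 + 10*a^2 + 28*a + 24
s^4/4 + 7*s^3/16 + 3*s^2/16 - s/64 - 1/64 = (s/4 + 1/4)*(s - 1/4)*(s + 1/2)^2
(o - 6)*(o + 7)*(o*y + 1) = o^3*y + o^2*y + o^2 - 42*o*y + o - 42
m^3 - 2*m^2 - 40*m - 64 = (m - 8)*(m + 2)*(m + 4)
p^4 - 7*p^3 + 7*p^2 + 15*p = p*(p - 5)*(p - 3)*(p + 1)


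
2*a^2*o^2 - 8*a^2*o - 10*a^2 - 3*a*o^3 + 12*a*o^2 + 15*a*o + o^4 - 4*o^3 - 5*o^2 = (-2*a + o)*(-a + o)*(o - 5)*(o + 1)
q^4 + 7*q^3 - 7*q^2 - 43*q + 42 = (q - 2)*(q - 1)*(q + 3)*(q + 7)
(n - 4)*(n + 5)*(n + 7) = n^3 + 8*n^2 - 13*n - 140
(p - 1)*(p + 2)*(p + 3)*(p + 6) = p^4 + 10*p^3 + 25*p^2 - 36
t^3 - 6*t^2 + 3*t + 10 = (t - 5)*(t - 2)*(t + 1)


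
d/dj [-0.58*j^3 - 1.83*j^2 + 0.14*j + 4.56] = -1.74*j^2 - 3.66*j + 0.14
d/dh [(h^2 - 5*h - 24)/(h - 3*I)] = (h^2 - 6*I*h + 24 + 15*I)/(h^2 - 6*I*h - 9)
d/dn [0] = 0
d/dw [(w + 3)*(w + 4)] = 2*w + 7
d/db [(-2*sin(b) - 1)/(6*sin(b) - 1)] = 8*cos(b)/(6*sin(b) - 1)^2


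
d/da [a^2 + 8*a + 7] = 2*a + 8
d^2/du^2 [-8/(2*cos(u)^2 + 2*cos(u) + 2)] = 4*(4*sin(u)^4 + sin(u)^2 - 19*cos(u)/4 + 3*cos(3*u)/4 - 5)/(-sin(u)^2 + cos(u) + 2)^3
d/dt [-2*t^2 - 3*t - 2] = -4*t - 3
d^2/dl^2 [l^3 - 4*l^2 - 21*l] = 6*l - 8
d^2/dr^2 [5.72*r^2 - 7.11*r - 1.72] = 11.4400000000000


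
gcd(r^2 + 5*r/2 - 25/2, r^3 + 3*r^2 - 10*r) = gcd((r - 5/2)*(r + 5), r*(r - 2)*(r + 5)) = r + 5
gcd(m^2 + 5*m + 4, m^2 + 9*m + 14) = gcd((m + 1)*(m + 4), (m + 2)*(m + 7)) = 1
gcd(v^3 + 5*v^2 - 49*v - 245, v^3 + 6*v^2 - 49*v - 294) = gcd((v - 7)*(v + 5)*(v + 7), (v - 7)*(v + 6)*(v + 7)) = v^2 - 49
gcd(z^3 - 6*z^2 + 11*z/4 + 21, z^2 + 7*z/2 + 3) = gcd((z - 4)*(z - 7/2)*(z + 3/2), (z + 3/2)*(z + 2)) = z + 3/2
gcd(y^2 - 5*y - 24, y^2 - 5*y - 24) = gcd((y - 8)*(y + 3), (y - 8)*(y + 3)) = y^2 - 5*y - 24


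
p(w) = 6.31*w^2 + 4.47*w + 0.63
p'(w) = 12.62*w + 4.47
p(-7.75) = 344.98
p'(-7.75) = -93.34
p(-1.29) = 5.36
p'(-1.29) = -11.81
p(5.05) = 184.12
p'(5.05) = 68.20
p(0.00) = 0.63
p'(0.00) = 4.47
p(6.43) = 290.26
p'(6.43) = 85.62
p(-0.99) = 2.39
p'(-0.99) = -8.02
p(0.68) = 6.59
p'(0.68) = 13.05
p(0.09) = 1.08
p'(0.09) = 5.61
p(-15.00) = 1353.33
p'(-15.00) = -184.83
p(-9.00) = 471.51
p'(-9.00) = -109.11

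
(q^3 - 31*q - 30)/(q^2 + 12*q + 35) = (q^2 - 5*q - 6)/(q + 7)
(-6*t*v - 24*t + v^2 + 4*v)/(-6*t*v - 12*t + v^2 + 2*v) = (v + 4)/(v + 2)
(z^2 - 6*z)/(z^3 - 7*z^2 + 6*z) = 1/(z - 1)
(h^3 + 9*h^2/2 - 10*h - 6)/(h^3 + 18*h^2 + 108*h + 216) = (h^2 - 3*h/2 - 1)/(h^2 + 12*h + 36)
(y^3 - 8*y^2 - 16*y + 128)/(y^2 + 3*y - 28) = (y^2 - 4*y - 32)/(y + 7)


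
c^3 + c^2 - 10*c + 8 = (c - 2)*(c - 1)*(c + 4)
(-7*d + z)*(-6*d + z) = 42*d^2 - 13*d*z + z^2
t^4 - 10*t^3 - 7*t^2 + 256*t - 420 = (t - 7)*(t - 6)*(t - 2)*(t + 5)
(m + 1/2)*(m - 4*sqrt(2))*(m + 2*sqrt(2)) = m^3 - 2*sqrt(2)*m^2 + m^2/2 - 16*m - sqrt(2)*m - 8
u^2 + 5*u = u*(u + 5)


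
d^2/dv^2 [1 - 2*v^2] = -4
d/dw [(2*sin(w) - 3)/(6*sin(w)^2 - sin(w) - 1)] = (-12*sin(w)^2 + 36*sin(w) - 5)*cos(w)/(-6*sin(w)^2 + sin(w) + 1)^2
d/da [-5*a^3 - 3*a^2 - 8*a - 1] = -15*a^2 - 6*a - 8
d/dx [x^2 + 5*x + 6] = 2*x + 5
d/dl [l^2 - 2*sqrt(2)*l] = 2*l - 2*sqrt(2)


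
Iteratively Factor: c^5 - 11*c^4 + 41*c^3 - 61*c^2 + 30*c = (c)*(c^4 - 11*c^3 + 41*c^2 - 61*c + 30) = c*(c - 1)*(c^3 - 10*c^2 + 31*c - 30) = c*(c - 5)*(c - 1)*(c^2 - 5*c + 6) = c*(c - 5)*(c - 2)*(c - 1)*(c - 3)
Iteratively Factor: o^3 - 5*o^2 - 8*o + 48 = (o - 4)*(o^2 - o - 12) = (o - 4)^2*(o + 3)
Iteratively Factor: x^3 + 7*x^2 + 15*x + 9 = (x + 3)*(x^2 + 4*x + 3) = (x + 3)^2*(x + 1)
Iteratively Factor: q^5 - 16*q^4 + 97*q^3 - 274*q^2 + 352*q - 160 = (q - 4)*(q^4 - 12*q^3 + 49*q^2 - 78*q + 40) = (q - 4)*(q - 2)*(q^3 - 10*q^2 + 29*q - 20) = (q - 5)*(q - 4)*(q - 2)*(q^2 - 5*q + 4) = (q - 5)*(q - 4)^2*(q - 2)*(q - 1)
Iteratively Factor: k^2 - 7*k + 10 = (k - 2)*(k - 5)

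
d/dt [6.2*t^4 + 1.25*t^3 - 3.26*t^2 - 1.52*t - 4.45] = 24.8*t^3 + 3.75*t^2 - 6.52*t - 1.52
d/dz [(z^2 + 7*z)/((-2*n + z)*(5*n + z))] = (z*(2*n - z)*(z + 7) - z*(5*n + z)*(z + 7) - (2*n - z)*(5*n + z)*(2*z + 7))/((2*n - z)^2*(5*n + z)^2)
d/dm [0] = 0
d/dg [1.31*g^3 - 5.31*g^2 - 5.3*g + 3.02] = 3.93*g^2 - 10.62*g - 5.3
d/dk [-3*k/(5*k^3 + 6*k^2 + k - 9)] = 3*(10*k^3 + 6*k^2 + 9)/(25*k^6 + 60*k^5 + 46*k^4 - 78*k^3 - 107*k^2 - 18*k + 81)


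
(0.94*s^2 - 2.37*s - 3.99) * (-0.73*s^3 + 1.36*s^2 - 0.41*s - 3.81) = -0.6862*s^5 + 3.0085*s^4 - 0.6959*s^3 - 8.0361*s^2 + 10.6656*s + 15.2019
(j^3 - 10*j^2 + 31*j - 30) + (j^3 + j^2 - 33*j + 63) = 2*j^3 - 9*j^2 - 2*j + 33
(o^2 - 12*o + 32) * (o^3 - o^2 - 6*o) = o^5 - 13*o^4 + 38*o^3 + 40*o^2 - 192*o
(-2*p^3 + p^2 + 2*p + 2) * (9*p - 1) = -18*p^4 + 11*p^3 + 17*p^2 + 16*p - 2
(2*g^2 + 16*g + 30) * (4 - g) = -2*g^3 - 8*g^2 + 34*g + 120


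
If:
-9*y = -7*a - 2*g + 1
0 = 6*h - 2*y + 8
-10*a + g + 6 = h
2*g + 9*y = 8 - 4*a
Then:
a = 1021/1383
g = 304/1383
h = -536/461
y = 236/461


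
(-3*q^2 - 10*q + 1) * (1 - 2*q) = 6*q^3 + 17*q^2 - 12*q + 1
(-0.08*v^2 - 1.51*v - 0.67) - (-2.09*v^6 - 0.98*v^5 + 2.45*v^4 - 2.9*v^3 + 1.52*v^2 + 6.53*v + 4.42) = 2.09*v^6 + 0.98*v^5 - 2.45*v^4 + 2.9*v^3 - 1.6*v^2 - 8.04*v - 5.09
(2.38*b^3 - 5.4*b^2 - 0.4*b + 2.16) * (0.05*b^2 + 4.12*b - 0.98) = 0.119*b^5 + 9.5356*b^4 - 24.6004*b^3 + 3.752*b^2 + 9.2912*b - 2.1168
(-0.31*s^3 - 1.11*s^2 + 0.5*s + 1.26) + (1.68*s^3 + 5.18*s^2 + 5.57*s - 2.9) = 1.37*s^3 + 4.07*s^2 + 6.07*s - 1.64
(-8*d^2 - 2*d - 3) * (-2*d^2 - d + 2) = 16*d^4 + 12*d^3 - 8*d^2 - d - 6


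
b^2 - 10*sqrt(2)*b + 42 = (b - 7*sqrt(2))*(b - 3*sqrt(2))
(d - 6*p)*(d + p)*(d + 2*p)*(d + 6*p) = d^4 + 3*d^3*p - 34*d^2*p^2 - 108*d*p^3 - 72*p^4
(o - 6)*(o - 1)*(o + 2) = o^3 - 5*o^2 - 8*o + 12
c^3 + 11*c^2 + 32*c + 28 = (c + 2)^2*(c + 7)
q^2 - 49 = (q - 7)*(q + 7)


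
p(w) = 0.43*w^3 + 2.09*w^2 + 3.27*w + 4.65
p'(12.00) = 239.19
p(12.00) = 1087.89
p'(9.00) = 145.38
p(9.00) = 516.84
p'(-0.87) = 0.61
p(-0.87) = 3.10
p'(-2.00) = 0.07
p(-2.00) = 3.03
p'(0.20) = 4.16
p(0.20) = 5.39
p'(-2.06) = 0.13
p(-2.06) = 3.02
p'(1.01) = 8.81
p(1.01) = 10.53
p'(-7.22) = 40.34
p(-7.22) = -71.85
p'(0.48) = 5.57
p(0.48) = 6.75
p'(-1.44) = -0.07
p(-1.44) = 2.99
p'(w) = 1.29*w^2 + 4.18*w + 3.27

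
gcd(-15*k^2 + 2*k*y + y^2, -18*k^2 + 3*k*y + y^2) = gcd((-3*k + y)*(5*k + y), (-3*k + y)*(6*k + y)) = -3*k + y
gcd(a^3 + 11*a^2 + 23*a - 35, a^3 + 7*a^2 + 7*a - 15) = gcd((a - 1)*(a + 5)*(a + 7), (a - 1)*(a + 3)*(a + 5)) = a^2 + 4*a - 5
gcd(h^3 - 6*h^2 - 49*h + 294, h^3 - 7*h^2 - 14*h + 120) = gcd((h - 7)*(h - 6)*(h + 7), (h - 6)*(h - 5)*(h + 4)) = h - 6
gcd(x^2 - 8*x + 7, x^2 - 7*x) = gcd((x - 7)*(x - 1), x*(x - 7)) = x - 7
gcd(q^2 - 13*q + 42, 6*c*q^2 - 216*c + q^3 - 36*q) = q - 6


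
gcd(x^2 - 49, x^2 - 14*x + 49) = x - 7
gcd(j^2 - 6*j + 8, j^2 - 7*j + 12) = j - 4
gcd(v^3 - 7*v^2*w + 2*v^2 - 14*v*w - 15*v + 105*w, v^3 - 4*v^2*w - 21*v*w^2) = v - 7*w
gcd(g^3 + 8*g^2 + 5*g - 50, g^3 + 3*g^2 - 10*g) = g^2 + 3*g - 10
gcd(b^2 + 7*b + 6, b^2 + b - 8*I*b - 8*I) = b + 1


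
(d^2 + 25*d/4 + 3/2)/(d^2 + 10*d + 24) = (d + 1/4)/(d + 4)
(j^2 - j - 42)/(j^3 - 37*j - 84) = (j + 6)/(j^2 + 7*j + 12)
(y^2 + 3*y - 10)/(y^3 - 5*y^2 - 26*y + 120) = (y - 2)/(y^2 - 10*y + 24)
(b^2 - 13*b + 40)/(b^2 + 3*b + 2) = (b^2 - 13*b + 40)/(b^2 + 3*b + 2)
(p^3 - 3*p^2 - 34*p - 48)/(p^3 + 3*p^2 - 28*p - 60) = (p^2 - 5*p - 24)/(p^2 + p - 30)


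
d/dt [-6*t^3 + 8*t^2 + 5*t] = -18*t^2 + 16*t + 5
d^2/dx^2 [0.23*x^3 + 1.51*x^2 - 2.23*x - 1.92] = 1.38*x + 3.02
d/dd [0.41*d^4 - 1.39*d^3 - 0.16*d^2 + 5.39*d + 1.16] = 1.64*d^3 - 4.17*d^2 - 0.32*d + 5.39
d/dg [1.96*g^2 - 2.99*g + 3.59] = 3.92*g - 2.99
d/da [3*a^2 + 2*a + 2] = 6*a + 2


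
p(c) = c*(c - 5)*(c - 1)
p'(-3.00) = 68.00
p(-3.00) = -96.00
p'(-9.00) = 356.00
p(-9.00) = -1260.00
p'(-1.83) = 37.01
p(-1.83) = -35.37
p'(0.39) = 0.78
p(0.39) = 1.10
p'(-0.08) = 5.98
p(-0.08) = -0.44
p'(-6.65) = 217.47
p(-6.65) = -592.66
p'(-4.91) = 136.24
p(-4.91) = -287.57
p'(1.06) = -4.35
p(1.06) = -0.25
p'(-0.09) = 6.10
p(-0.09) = -0.50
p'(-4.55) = 121.71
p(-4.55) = -241.16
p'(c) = c*(c - 5) + c*(c - 1) + (c - 5)*(c - 1)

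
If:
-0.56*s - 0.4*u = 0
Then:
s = -0.714285714285714*u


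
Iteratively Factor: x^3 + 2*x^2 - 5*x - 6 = (x + 1)*(x^2 + x - 6) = (x - 2)*(x + 1)*(x + 3)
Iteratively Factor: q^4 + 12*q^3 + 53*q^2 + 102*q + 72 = (q + 4)*(q^3 + 8*q^2 + 21*q + 18) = (q + 2)*(q + 4)*(q^2 + 6*q + 9) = (q + 2)*(q + 3)*(q + 4)*(q + 3)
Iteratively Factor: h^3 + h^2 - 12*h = (h - 3)*(h^2 + 4*h) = (h - 3)*(h + 4)*(h)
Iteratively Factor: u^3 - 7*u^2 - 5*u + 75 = (u + 3)*(u^2 - 10*u + 25) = (u - 5)*(u + 3)*(u - 5)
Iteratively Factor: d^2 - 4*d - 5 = (d + 1)*(d - 5)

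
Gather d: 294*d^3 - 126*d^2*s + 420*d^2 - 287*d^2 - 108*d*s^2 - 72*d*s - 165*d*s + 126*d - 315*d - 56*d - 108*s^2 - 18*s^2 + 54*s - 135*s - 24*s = 294*d^3 + d^2*(133 - 126*s) + d*(-108*s^2 - 237*s - 245) - 126*s^2 - 105*s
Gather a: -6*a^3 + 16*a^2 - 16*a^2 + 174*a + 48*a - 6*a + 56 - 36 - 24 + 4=-6*a^3 + 216*a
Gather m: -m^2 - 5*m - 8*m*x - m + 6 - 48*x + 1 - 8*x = -m^2 + m*(-8*x - 6) - 56*x + 7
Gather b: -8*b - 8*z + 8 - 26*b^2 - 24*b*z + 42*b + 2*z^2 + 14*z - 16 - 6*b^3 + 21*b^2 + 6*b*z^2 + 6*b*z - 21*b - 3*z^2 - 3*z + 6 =-6*b^3 - 5*b^2 + b*(6*z^2 - 18*z + 13) - z^2 + 3*z - 2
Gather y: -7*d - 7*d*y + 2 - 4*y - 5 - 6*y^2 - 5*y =-7*d - 6*y^2 + y*(-7*d - 9) - 3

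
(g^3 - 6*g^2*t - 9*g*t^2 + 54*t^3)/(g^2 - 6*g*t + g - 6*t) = (g^2 - 9*t^2)/(g + 1)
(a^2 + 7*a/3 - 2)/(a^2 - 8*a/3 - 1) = (-3*a^2 - 7*a + 6)/(-3*a^2 + 8*a + 3)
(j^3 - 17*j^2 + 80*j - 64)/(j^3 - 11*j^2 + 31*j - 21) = (j^2 - 16*j + 64)/(j^2 - 10*j + 21)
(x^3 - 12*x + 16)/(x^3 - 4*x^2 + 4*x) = (x + 4)/x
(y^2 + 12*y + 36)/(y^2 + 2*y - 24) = (y + 6)/(y - 4)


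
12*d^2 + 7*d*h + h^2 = (3*d + h)*(4*d + h)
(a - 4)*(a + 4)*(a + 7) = a^3 + 7*a^2 - 16*a - 112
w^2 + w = w*(w + 1)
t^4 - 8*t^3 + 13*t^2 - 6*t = t*(t - 6)*(t - 1)^2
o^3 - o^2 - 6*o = o*(o - 3)*(o + 2)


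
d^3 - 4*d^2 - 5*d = d*(d - 5)*(d + 1)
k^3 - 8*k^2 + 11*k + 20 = (k - 5)*(k - 4)*(k + 1)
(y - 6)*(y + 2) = y^2 - 4*y - 12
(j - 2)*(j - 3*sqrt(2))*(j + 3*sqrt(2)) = j^3 - 2*j^2 - 18*j + 36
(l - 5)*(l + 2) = l^2 - 3*l - 10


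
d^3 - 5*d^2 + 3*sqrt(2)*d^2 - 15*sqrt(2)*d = d*(d - 5)*(d + 3*sqrt(2))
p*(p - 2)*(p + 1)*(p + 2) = p^4 + p^3 - 4*p^2 - 4*p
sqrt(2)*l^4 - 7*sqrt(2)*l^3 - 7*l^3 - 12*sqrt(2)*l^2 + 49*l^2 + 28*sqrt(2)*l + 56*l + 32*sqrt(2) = (l - 8)*(l + 1)*(l - 4*sqrt(2))*(sqrt(2)*l + 1)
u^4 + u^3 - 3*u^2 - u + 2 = (u - 1)^2*(u + 1)*(u + 2)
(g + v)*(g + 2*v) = g^2 + 3*g*v + 2*v^2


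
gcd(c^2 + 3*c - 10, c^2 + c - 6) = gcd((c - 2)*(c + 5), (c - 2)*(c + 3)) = c - 2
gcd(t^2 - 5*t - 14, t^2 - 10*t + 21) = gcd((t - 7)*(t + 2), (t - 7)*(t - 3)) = t - 7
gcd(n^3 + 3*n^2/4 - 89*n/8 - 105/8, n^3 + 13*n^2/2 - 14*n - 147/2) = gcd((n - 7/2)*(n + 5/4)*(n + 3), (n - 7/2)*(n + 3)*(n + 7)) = n^2 - n/2 - 21/2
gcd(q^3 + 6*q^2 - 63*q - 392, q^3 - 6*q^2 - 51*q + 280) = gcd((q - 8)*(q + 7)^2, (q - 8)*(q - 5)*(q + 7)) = q^2 - q - 56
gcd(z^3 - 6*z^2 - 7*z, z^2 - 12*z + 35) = z - 7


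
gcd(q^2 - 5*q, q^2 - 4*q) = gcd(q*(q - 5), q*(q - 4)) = q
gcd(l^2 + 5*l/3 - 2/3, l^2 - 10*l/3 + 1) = l - 1/3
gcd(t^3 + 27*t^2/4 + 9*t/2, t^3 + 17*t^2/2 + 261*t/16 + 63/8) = t^2 + 27*t/4 + 9/2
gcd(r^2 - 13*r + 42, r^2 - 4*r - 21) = r - 7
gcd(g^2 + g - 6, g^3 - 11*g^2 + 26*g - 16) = g - 2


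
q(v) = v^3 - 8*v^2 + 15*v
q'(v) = 3*v^2 - 16*v + 15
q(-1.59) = -48.09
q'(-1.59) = 48.02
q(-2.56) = -107.61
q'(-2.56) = 75.62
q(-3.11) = -154.11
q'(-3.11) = 93.78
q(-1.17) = -30.10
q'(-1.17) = 37.83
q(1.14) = 8.18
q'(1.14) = 0.66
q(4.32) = -3.88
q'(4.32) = 1.87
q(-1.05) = -25.73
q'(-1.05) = 35.11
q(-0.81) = -17.93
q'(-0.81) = 29.93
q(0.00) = 0.00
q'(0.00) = 15.00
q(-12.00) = -3060.00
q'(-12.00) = 639.00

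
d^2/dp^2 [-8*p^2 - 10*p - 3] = -16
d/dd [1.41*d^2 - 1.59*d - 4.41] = 2.82*d - 1.59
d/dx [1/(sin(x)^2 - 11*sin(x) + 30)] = (11 - 2*sin(x))*cos(x)/(sin(x)^2 - 11*sin(x) + 30)^2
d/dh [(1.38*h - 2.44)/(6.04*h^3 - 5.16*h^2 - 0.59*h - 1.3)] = (-16.6704*h^3 + 51.3336*h^2 - 25.1808*h - 3.2336)/(36.4816*h^6 - 62.3328*h^5 + 19.4984*h^4 - 9.6152*h^3 + 13.7641*h^2 + 1.534*h + 1.69)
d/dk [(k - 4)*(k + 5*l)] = 2*k + 5*l - 4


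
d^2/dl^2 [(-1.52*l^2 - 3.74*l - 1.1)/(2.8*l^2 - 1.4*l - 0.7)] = (1.4210854715202e-14*l^4 - 70.56*l^3 - 69.6192*l^2 - 18.1104*l - 2.7832)/(21.952*l^6 - 32.928*l^5 + 13.72*l^3 - 2.058*l - 0.343)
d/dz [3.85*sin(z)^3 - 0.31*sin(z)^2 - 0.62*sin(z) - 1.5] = (11.55*sin(z)^2 - 0.62*sin(z) - 0.62)*cos(z)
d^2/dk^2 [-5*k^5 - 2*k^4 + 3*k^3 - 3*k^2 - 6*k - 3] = -100*k^3 - 24*k^2 + 18*k - 6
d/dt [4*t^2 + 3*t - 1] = 8*t + 3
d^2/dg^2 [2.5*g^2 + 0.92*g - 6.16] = 5.00000000000000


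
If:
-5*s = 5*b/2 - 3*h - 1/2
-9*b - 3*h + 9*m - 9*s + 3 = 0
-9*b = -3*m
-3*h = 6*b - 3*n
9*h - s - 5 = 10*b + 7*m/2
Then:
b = 6/5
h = 97/28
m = 18/5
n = 821/140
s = 221/140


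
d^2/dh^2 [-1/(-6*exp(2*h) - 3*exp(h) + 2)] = 3*(6*(4*exp(h) + 1)^2*exp(h) - (8*exp(h) + 1)*(6*exp(2*h) + 3*exp(h) - 2))*exp(h)/(6*exp(2*h) + 3*exp(h) - 2)^3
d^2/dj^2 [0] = 0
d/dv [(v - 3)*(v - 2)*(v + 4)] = 3*v^2 - 2*v - 14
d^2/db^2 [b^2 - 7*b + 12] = 2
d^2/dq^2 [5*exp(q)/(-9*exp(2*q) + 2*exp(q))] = (-405*exp(q) - 90)*exp(q)/(729*exp(3*q) - 486*exp(2*q) + 108*exp(q) - 8)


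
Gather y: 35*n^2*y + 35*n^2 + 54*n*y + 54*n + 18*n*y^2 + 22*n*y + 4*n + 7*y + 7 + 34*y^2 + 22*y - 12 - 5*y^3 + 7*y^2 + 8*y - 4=35*n^2 + 58*n - 5*y^3 + y^2*(18*n + 41) + y*(35*n^2 + 76*n + 37) - 9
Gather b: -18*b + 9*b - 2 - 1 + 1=-9*b - 2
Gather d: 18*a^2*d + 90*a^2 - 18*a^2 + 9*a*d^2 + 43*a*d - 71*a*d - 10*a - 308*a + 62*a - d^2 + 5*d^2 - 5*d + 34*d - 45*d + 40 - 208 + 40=72*a^2 - 256*a + d^2*(9*a + 4) + d*(18*a^2 - 28*a - 16) - 128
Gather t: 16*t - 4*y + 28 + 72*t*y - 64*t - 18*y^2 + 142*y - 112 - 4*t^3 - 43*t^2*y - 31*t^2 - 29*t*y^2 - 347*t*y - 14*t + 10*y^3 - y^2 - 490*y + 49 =-4*t^3 + t^2*(-43*y - 31) + t*(-29*y^2 - 275*y - 62) + 10*y^3 - 19*y^2 - 352*y - 35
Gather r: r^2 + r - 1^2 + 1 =r^2 + r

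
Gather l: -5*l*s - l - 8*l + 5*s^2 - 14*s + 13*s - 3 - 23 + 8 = l*(-5*s - 9) + 5*s^2 - s - 18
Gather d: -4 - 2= -6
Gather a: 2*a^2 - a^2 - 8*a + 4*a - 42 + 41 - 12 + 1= a^2 - 4*a - 12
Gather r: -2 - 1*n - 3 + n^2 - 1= n^2 - n - 6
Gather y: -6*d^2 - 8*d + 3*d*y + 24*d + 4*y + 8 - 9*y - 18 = -6*d^2 + 16*d + y*(3*d - 5) - 10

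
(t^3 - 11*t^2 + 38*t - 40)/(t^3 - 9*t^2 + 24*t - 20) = (t - 4)/(t - 2)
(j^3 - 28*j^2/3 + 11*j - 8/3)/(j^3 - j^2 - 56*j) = (3*j^2 - 4*j + 1)/(3*j*(j + 7))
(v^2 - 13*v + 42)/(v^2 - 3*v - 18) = (v - 7)/(v + 3)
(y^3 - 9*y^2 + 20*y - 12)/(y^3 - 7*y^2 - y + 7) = (y^2 - 8*y + 12)/(y^2 - 6*y - 7)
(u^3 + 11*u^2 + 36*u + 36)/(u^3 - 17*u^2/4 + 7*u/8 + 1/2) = 8*(u^3 + 11*u^2 + 36*u + 36)/(8*u^3 - 34*u^2 + 7*u + 4)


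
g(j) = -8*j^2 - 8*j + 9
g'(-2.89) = 38.24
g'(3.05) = -56.80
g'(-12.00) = 184.00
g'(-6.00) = 88.00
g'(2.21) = -43.36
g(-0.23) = 10.42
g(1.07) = -8.72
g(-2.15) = -10.78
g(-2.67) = -26.67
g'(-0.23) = -4.32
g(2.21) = -47.75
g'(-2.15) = 26.40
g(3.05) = -89.82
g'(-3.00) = 40.00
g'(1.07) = -25.12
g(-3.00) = -39.00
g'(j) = -16*j - 8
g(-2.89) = -34.70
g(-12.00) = -1047.00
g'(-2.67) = 34.72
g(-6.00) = -231.00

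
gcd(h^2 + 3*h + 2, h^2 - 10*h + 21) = 1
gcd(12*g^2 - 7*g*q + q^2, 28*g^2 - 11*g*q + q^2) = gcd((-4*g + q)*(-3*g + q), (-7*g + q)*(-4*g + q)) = -4*g + q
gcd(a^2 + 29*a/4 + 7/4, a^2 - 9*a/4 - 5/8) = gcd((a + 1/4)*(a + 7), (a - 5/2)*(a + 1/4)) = a + 1/4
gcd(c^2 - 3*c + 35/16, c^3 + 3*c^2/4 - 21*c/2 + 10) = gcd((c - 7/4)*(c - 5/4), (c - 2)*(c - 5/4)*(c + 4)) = c - 5/4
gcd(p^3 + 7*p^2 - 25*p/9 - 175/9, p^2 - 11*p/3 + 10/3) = p - 5/3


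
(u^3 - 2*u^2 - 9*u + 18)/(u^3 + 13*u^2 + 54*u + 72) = (u^2 - 5*u + 6)/(u^2 + 10*u + 24)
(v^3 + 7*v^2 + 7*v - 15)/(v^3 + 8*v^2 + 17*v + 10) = (v^2 + 2*v - 3)/(v^2 + 3*v + 2)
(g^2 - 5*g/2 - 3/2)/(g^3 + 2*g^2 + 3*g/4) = 2*(g - 3)/(g*(2*g + 3))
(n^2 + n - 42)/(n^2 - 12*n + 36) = (n + 7)/(n - 6)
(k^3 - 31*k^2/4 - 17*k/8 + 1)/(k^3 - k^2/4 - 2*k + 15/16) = 2*(8*k^3 - 62*k^2 - 17*k + 8)/(16*k^3 - 4*k^2 - 32*k + 15)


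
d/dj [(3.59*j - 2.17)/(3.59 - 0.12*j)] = (1.515324*j - 45.333443)/(0.12*j - 3.59)^3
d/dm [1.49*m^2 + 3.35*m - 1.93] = 2.98*m + 3.35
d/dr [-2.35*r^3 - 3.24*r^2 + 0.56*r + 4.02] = -7.05*r^2 - 6.48*r + 0.56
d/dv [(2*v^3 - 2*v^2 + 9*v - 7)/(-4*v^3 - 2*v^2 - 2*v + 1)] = (-12*v^4 + 64*v^3 - 56*v^2 - 32*v - 5)/(16*v^6 + 16*v^5 + 20*v^4 - 4*v + 1)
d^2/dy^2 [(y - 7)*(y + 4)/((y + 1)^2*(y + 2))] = 2*(y^4 - 11*y^3 - 198*y^2 - 556*y - 442)/(y^7 + 10*y^6 + 42*y^5 + 96*y^4 + 129*y^3 + 102*y^2 + 44*y + 8)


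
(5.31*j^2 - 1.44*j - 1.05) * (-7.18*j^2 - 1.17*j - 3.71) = -38.1258*j^4 + 4.1265*j^3 - 10.4763*j^2 + 6.5709*j + 3.8955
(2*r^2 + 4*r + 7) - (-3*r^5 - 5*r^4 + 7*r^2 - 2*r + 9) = 3*r^5 + 5*r^4 - 5*r^2 + 6*r - 2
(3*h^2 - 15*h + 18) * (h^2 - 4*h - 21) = 3*h^4 - 27*h^3 + 15*h^2 + 243*h - 378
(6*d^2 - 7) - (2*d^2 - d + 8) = 4*d^2 + d - 15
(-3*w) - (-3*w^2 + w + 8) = 3*w^2 - 4*w - 8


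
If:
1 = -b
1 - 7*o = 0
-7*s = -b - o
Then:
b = -1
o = 1/7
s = -6/49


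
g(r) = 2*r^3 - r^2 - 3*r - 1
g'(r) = 6*r^2 - 2*r - 3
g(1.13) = -2.78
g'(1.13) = 2.40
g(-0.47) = -0.02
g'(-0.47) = -0.73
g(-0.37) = -0.13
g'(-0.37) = -1.44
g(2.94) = 32.36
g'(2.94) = 42.98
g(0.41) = -2.26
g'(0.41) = -2.81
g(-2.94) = -51.65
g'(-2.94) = 54.74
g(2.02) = 5.34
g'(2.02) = 17.44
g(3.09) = 39.19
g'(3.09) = 48.11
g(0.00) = -1.00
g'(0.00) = -3.00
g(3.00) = 35.00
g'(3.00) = 45.00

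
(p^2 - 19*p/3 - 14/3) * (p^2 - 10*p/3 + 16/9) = p^4 - 29*p^3/3 + 164*p^2/9 + 116*p/27 - 224/27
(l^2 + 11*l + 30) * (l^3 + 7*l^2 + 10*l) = l^5 + 18*l^4 + 117*l^3 + 320*l^2 + 300*l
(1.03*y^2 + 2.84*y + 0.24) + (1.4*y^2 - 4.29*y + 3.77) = 2.43*y^2 - 1.45*y + 4.01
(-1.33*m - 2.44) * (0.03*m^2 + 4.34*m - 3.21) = -0.0399*m^3 - 5.8454*m^2 - 6.3203*m + 7.8324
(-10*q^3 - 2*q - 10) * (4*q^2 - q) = -40*q^5 + 10*q^4 - 8*q^3 - 38*q^2 + 10*q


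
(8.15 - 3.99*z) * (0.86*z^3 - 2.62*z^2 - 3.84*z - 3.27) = -3.4314*z^4 + 17.4628*z^3 - 6.0314*z^2 - 18.2487*z - 26.6505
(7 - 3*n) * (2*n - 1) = -6*n^2 + 17*n - 7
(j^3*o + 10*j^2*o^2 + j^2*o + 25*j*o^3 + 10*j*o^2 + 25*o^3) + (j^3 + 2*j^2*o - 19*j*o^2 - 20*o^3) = j^3*o + j^3 + 10*j^2*o^2 + 3*j^2*o + 25*j*o^3 - 9*j*o^2 + 5*o^3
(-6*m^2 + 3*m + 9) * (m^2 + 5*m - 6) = -6*m^4 - 27*m^3 + 60*m^2 + 27*m - 54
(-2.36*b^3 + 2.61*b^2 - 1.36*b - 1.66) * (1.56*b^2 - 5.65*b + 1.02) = -3.6816*b^5 + 17.4056*b^4 - 19.2753*b^3 + 7.7566*b^2 + 7.9918*b - 1.6932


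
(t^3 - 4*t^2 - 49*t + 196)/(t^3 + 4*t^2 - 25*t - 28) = (t - 7)/(t + 1)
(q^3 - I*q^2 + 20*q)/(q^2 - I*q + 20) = q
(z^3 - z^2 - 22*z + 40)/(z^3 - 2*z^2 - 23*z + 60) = (z - 2)/(z - 3)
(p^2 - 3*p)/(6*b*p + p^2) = (p - 3)/(6*b + p)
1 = 1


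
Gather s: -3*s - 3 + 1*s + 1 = -2*s - 2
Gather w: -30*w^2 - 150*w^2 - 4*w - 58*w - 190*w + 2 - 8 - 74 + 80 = -180*w^2 - 252*w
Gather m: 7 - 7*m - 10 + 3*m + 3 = -4*m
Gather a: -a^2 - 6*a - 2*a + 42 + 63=-a^2 - 8*a + 105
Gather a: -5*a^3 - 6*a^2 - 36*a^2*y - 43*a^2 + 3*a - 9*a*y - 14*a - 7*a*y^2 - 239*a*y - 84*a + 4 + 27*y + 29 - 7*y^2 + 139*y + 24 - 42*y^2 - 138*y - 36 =-5*a^3 + a^2*(-36*y - 49) + a*(-7*y^2 - 248*y - 95) - 49*y^2 + 28*y + 21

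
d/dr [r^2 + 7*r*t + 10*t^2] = 2*r + 7*t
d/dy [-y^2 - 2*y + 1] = -2*y - 2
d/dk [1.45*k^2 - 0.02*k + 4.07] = 2.9*k - 0.02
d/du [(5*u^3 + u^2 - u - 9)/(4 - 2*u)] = (-10*u^3 + 29*u^2 + 4*u - 11)/(2*(u^2 - 4*u + 4))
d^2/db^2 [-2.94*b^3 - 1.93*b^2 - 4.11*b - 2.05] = -17.64*b - 3.86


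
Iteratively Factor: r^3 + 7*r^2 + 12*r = (r + 3)*(r^2 + 4*r) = (r + 3)*(r + 4)*(r)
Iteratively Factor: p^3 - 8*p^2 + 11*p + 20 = (p - 4)*(p^2 - 4*p - 5) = (p - 5)*(p - 4)*(p + 1)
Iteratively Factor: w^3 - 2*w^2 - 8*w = (w)*(w^2 - 2*w - 8) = w*(w + 2)*(w - 4)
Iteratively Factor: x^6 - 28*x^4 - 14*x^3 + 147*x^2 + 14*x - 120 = (x - 1)*(x^5 + x^4 - 27*x^3 - 41*x^2 + 106*x + 120) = (x - 1)*(x + 4)*(x^4 - 3*x^3 - 15*x^2 + 19*x + 30) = (x - 5)*(x - 1)*(x + 4)*(x^3 + 2*x^2 - 5*x - 6) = (x - 5)*(x - 1)*(x + 3)*(x + 4)*(x^2 - x - 2) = (x - 5)*(x - 2)*(x - 1)*(x + 3)*(x + 4)*(x + 1)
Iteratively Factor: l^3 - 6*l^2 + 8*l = (l)*(l^2 - 6*l + 8) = l*(l - 2)*(l - 4)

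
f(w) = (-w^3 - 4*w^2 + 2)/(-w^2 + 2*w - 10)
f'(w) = (2*w - 2)*(-w^3 - 4*w^2 + 2)/(-w^2 + 2*w - 10)^2 + (-3*w^2 - 8*w)/(-w^2 + 2*w - 10)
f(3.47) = 5.82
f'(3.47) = 2.33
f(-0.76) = -0.01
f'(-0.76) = -0.36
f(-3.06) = 0.27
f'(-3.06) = 0.23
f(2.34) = 3.03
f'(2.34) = 2.50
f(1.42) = 0.97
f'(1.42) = 1.81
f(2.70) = 3.94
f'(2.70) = 2.53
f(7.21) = 12.21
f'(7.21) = 1.30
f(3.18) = 5.13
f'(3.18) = 2.43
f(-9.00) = -3.73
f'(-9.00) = 0.88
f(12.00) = 17.71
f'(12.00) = 1.06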